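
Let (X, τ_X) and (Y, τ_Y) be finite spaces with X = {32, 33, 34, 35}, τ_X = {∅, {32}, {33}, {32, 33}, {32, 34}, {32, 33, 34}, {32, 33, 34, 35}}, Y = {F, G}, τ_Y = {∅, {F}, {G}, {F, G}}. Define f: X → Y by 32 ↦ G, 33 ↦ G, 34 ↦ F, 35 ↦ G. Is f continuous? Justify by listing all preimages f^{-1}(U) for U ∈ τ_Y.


f is NOT continuous.

Compute f^{-1}(U) for each U ∈ τ_Y:
  U = ∅: f^{-1}(U) = ∅ ∈ τ_X ✓.
  U = {F}: f^{-1}(U) = {34} ∉ τ_X ✗.
  U = {G}: f^{-1}(U) = {32, 33, 35} ∉ τ_X ✗.
  U = {F, G}: f^{-1}(U) = {32, 33, 34, 35} ∈ τ_X ✓.
Found U = {F} with f^{-1}(U) = {34} not in τ_X. Therefore f is NOT continuous.


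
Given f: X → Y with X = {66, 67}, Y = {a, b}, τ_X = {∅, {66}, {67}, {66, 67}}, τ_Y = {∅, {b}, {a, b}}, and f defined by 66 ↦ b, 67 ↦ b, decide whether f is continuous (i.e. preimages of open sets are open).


f IS continuous.

Compute f^{-1}(U) for each U ∈ τ_Y:
  U = ∅: f^{-1}(U) = ∅ ∈ τ_X ✓.
  U = {b}: f^{-1}(U) = {66, 67} ∈ τ_X ✓.
  U = {a, b}: f^{-1}(U) = {66, 67} ∈ τ_X ✓.
Every preimage lies in τ_X, so f IS continuous.


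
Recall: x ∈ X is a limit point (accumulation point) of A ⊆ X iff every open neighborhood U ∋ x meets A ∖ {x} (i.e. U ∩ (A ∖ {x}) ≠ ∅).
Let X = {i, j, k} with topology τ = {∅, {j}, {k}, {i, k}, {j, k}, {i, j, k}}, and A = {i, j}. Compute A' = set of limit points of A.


A' = ∅

For each x ∈ X, list the open sets U ∈ τ with x ∈ U, then check whether U ∩ (A ∖ {x}) ≠ ∅ for every such U.
  x = i: open {i, k} ∋ x has {i, k} ∩ (A ∖ {i}) = ∅, so x is NOT a limit point.
  x = j: open {j} ∋ x has {j} ∩ (A ∖ {j}) = ∅, so x is NOT a limit point.
  x = k: open {k} ∋ x has {k} ∩ (A ∖ {k}) = ∅, so x is NOT a limit point.
Collecting: A' = ∅.


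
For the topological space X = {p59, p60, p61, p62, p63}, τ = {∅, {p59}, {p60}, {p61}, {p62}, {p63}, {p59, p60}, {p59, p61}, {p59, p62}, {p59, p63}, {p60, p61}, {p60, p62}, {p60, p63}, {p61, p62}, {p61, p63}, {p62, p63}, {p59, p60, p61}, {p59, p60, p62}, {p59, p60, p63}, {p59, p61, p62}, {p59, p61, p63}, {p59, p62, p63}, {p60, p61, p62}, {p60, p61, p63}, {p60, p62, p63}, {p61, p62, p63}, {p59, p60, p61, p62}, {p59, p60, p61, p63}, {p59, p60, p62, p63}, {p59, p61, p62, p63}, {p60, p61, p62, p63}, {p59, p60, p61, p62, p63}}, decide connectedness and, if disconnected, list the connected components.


(X, τ) is disconnected; components = [{p59}, {p60}, {p61}, {p62}, {p63}].

Find clopen sets (U ∈ τ with X ∖ U ∈ τ):
  U = ∅, X ∖ U = {p59, p60, p61, p62, p63} — both open, so U is clopen.
  U = {p59}, X ∖ U = {p60, p61, p62, p63} — both open, so U is clopen.
  U = {p60}, X ∖ U = {p59, p61, p62, p63} — both open, so U is clopen.
  U = {p61}, X ∖ U = {p59, p60, p62, p63} — both open, so U is clopen.
  U = {p62}, X ∖ U = {p59, p60, p61, p63} — both open, so U is clopen.
  U = {p63}, X ∖ U = {p59, p60, p61, p62} — both open, so U is clopen.
  U = {p59, p60}, X ∖ U = {p61, p62, p63} — both open, so U is clopen.
  U = {p59, p61}, X ∖ U = {p60, p62, p63} — both open, so U is clopen.
  U = {p59, p62}, X ∖ U = {p60, p61, p63} — both open, so U is clopen.
  U = {p59, p63}, X ∖ U = {p60, p61, p62} — both open, so U is clopen.
  U = {p60, p61}, X ∖ U = {p59, p62, p63} — both open, so U is clopen.
  U = {p60, p62}, X ∖ U = {p59, p61, p63} — both open, so U is clopen.
  U = {p60, p63}, X ∖ U = {p59, p61, p62} — both open, so U is clopen.
  U = {p61, p62}, X ∖ U = {p59, p60, p63} — both open, so U is clopen.
  U = {p61, p63}, X ∖ U = {p59, p60, p62} — both open, so U is clopen.
  U = {p62, p63}, X ∖ U = {p59, p60, p61} — both open, so U is clopen.
  U = {p59, p60, p61}, X ∖ U = {p62, p63} — both open, so U is clopen.
  U = {p59, p60, p62}, X ∖ U = {p61, p63} — both open, so U is clopen.
  U = {p59, p60, p63}, X ∖ U = {p61, p62} — both open, so U is clopen.
  U = {p59, p61, p62}, X ∖ U = {p60, p63} — both open, so U is clopen.
  U = {p59, p61, p63}, X ∖ U = {p60, p62} — both open, so U is clopen.
  U = {p59, p62, p63}, X ∖ U = {p60, p61} — both open, so U is clopen.
  U = {p60, p61, p62}, X ∖ U = {p59, p63} — both open, so U is clopen.
  U = {p60, p61, p63}, X ∖ U = {p59, p62} — both open, so U is clopen.
  U = {p60, p62, p63}, X ∖ U = {p59, p61} — both open, so U is clopen.
  U = {p61, p62, p63}, X ∖ U = {p59, p60} — both open, so U is clopen.
  U = {p59, p60, p61, p62}, X ∖ U = {p63} — both open, so U is clopen.
  U = {p59, p60, p61, p63}, X ∖ U = {p62} — both open, so U is clopen.
  U = {p59, p60, p62, p63}, X ∖ U = {p61} — both open, so U is clopen.
  U = {p59, p61, p62, p63}, X ∖ U = {p60} — both open, so U is clopen.
  U = {p60, p61, p62, p63}, X ∖ U = {p59} — both open, so U is clopen.
  U = {p59, p60, p61, p62, p63}, X ∖ U = ∅ — both open, so U is clopen.
Nontrivial clopen(s) exist: e.g. {p59, p61}. So (X, τ) is disconnected.
Compute connected components by grouping points that agree on all clopens:
  component: {p59}
  component: {p60}
  component: {p61}
  component: {p62}
  component: {p63}


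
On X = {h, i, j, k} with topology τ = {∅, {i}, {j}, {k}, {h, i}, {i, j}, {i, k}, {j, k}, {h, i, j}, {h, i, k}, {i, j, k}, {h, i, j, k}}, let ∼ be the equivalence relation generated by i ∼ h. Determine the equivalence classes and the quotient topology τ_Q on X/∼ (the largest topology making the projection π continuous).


X/∼ = {[h=i], [j], [k]}; |τ_Q| = 8.

Equivalence classes: [h=i], [j], [k].
Quotient map π: X → X/∼ sends h ↦ [h=i], i ↦ [h=i], j ↦ [j], k ↦ [k].
For each subset V ⊆ X/∼, compute π^{-1}(V) ⊆ X and check whether π^{-1}(V) ∈ τ. V is open in τ_Q iff π^{-1}(V) ∈ τ.
  V = {}: π^{-1}(V) = ∅ ∈ τ ✓.
  V = {[h=i]}: π^{-1}(V) = {h, i} ∈ τ ✓.
  V = {[j]}: π^{-1}(V) = {j} ∈ τ ✓.
  V = {[h=i], [j]}: π^{-1}(V) = {h, i, j} ∈ τ ✓.
  V = {[k]}: π^{-1}(V) = {k} ∈ τ ✓.
  V = {[h=i], [k]}: π^{-1}(V) = {h, i, k} ∈ τ ✓.
  V = {[j], [k]}: π^{-1}(V) = {j, k} ∈ τ ✓.
  V = {[h=i], [j], [k]}: π^{-1}(V) = {h, i, j, k} ∈ τ ✓.
Open sets in the quotient: τ_Q = {{}, {[h=i]}, {[j]}, {[h=i], [j]}, {[k]}, {[h=i], [k]}, {[j], [k]}, {[h=i], [j], [k]}} (8 elements).


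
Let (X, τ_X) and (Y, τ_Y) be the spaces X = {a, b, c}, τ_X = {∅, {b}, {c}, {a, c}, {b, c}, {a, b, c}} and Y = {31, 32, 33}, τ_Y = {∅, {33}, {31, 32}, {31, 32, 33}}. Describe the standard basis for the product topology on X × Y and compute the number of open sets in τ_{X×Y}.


Basis B = {∅ × ∅, {b} × {33}, {c} × {33}, {a, c} × {33}, {b} × {31, 32}, {b, c} × {33}, {c} × {31, 32}, {a, b, c} × {33}, {b} × {31, 32, 33}, {c} × {31, 32, 33}, {a, c} × {31, 32}, {b, c} × {31, 32}, {a, c} × {31, 32, 33}, {a, b, c} × {31, 32}, {b, c} × {31, 32, 33}, {a, b, c} × {31, 32, 33}}; |τ_{X×Y}| = 36.

Enumerate products U × V with U ∈ τ_X, V ∈ τ_Y (deduplicated):
  ∅ × ∅ = {} (∅)
  {b} × {33} = {(b,33)}
  {c} × {33} = {(c,33)}
  {a, c} × {33} = {(a,33), (c,33)}
  {b} × {31, 32} = {(b,31), (b,32)}
  {b, c} × {33} = {(b,33), (c,33)}
  {c} × {31, 32} = {(c,31), (c,32)}
  {a, b, c} × {33} = {(a,33), (b,33), (c,33)}
  {b} × {31, 32, 33} = {(b,31), (b,32), (b,33)}
  {c} × {31, 32, 33} = {(c,31), (c,32), (c,33)}
  {a, c} × {31, 32} = {(a,31), (a,32), (c,31), (c,32)}
  {b, c} × {31, 32} = {(b,31), (b,32), (c,31), (c,32)}
  {a, c} × {31, 32, 33} = {(a,31), (a,32), (a,33), (c,31), (c,32), (c,33)}
  {a, b, c} × {31, 32} = {(a,31), (a,32), (b,31), (b,32), (c,31), (c,32)}
  {b, c} × {31, 32, 33} = {(b,31), (b,32), (b,33), (c,31), (c,32), (c,33)}
  {a, b, c} × {31, 32, 33} = {(a,31), (a,32), (a,33), (b,31), (b,32), (b,33), (c,31), (c,32), (c,33)}
These 16 distinct sets form the basis B.
Close under arbitrary unions to get τ_{X×Y}; counting gives |τ_{X×Y}| = 36.


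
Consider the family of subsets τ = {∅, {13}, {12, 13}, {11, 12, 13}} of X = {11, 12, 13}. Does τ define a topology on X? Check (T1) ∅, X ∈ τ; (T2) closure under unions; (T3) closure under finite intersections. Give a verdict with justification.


τ IS a topology on X.

Axiom (T1): ∅ ∈ τ? Yes; X ∈ τ? Yes.
Axiom (T2/T3): check pairwise unions and intersections of members of τ.
All pairwise intersections and unions checked — each lies in τ. Therefore τ satisfies (T1), (T2), (T3): it IS a topology on X.


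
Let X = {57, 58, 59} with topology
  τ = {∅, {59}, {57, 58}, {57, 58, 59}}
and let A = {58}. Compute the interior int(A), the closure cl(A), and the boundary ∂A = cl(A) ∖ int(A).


int(A) = ∅, cl(A) = {57, 58}, ∂A = {57, 58}.

Closed sets in (X, τ) are complements of opens:
  closed(X, τ) = {∅, {59}, {57, 58}, {57, 58, 59}}.
int(A) = ⋃ {U ∈ τ : U ⊆ A}. Opens contained in A: ∅.
Taking the union of these: int(A) = ∅.
cl(A) = ⋂ {C closed : A ⊆ C}. Closed sets containing A: {57, 58}, {57, 58, 59}.
Intersecting these: cl(A) = {57, 58}.
∂A = cl(A) ∖ int(A) = {57, 58} ∖ ∅ = {57, 58}.


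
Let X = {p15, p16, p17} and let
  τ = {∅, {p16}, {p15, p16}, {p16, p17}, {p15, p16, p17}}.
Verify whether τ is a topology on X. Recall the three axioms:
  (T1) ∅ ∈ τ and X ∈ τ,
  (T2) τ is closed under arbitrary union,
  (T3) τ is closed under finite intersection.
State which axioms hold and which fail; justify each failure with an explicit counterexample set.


τ IS a topology on X.

Axiom (T1): ∅ ∈ τ? Yes; X ∈ τ? Yes.
Axiom (T2/T3): check pairwise unions and intersections of members of τ.
All pairwise intersections and unions checked — each lies in τ. Therefore τ satisfies (T1), (T2), (T3): it IS a topology on X.


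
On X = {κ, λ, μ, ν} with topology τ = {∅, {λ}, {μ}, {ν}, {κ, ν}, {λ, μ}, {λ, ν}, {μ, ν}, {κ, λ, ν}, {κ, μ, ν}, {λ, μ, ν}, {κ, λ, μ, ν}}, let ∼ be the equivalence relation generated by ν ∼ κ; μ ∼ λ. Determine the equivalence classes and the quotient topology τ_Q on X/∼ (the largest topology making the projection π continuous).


X/∼ = {[κ=ν], [λ=μ]}; |τ_Q| = 4.

Equivalence classes: [κ=ν], [λ=μ].
Quotient map π: X → X/∼ sends κ ↦ [κ=ν], λ ↦ [λ=μ], μ ↦ [λ=μ], ν ↦ [κ=ν].
For each subset V ⊆ X/∼, compute π^{-1}(V) ⊆ X and check whether π^{-1}(V) ∈ τ. V is open in τ_Q iff π^{-1}(V) ∈ τ.
  V = {}: π^{-1}(V) = ∅ ∈ τ ✓.
  V = {[κ=ν]}: π^{-1}(V) = {κ, ν} ∈ τ ✓.
  V = {[λ=μ]}: π^{-1}(V) = {λ, μ} ∈ τ ✓.
  V = {[κ=ν], [λ=μ]}: π^{-1}(V) = {κ, λ, μ, ν} ∈ τ ✓.
Open sets in the quotient: τ_Q = {{}, {[κ=ν]}, {[λ=μ]}, {[κ=ν], [λ=μ]}} (4 elements).


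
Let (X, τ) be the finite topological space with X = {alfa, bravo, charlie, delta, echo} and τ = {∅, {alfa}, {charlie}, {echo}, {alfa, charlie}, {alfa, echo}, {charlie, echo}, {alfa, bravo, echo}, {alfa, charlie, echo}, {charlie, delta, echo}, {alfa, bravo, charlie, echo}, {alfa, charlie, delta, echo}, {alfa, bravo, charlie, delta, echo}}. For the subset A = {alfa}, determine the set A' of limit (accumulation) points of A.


A' = {bravo}

For each x ∈ X, list the open sets U ∈ τ with x ∈ U, then check whether U ∩ (A ∖ {x}) ≠ ∅ for every such U.
  x = alfa: open {alfa} ∋ x has {alfa} ∩ (A ∖ {alfa}) = ∅, so x is NOT a limit point.
  x = bravo: opens ∋ x are {alfa, bravo, echo}, {alfa, bravo, charlie, echo}, {alfa, bravo, charlie, delta, echo}; each meets A ∖ {bravo}, so x IS a limit point.
  x = charlie: open {charlie} ∋ x has {charlie} ∩ (A ∖ {charlie}) = ∅, so x is NOT a limit point.
  x = delta: open {charlie, delta, echo} ∋ x has {charlie, delta, echo} ∩ (A ∖ {delta}) = ∅, so x is NOT a limit point.
  x = echo: open {echo} ∋ x has {echo} ∩ (A ∖ {echo}) = ∅, so x is NOT a limit point.
Collecting: A' = {bravo}.


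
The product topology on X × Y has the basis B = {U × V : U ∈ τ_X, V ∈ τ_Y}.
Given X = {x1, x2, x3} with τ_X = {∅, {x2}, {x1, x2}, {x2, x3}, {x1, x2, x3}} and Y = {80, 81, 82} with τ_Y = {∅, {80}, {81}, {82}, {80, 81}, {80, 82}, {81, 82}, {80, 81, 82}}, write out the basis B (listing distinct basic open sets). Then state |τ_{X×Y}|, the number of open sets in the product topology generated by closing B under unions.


Basis B = {∅ × ∅, {x2} × {80}, {x2} × {81}, {x2} × {82}, {x1, x2} × {80}, {x1, x2} × {81}, {x1, x2} × {82}, {x2} × {80, 81}, {x2} × {80, 82}, {x2, x3} × {80}, {x2} × {81, 82}, {x2, x3} × {81}, {x2, x3} × {82}, {x1, x2, x3} × {80}, {x1, x2, x3} × {81}, {x1, x2, x3} × {82}, {x2} × {80, 81, 82}, {x1, x2} × {80, 81}, {x1, x2} × {80, 82}, {x1, x2} × {81, 82}, {x2, x3} × {80, 81}, {x2, x3} × {80, 82}, {x2, x3} × {81, 82}, {x1, x2} × {80, 81, 82}, {x1, x2, x3} × {80, 81}, {x1, x2, x3} × {80, 82}, {x1, x2, x3} × {81, 82}, {x2, x3} × {80, 81, 82}, {x1, x2, x3} × {80, 81, 82}}; |τ_{X×Y}| = 125.

Enumerate products U × V with U ∈ τ_X, V ∈ τ_Y (deduplicated):
  ∅ × ∅ = {} (∅)
  {x2} × {80} = {(x2,80)}
  {x2} × {81} = {(x2,81)}
  {x2} × {82} = {(x2,82)}
  {x1, x2} × {80} = {(x1,80), (x2,80)}
  {x1, x2} × {81} = {(x1,81), (x2,81)}
  {x1, x2} × {82} = {(x1,82), (x2,82)}
  {x2} × {80, 81} = {(x2,80), (x2,81)}
  {x2} × {80, 82} = {(x2,80), (x2,82)}
  {x2, x3} × {80} = {(x2,80), (x3,80)}
  {x2} × {81, 82} = {(x2,81), (x2,82)}
  {x2, x3} × {81} = {(x2,81), (x3,81)}
  {x2, x3} × {82} = {(x2,82), (x3,82)}
  {x1, x2, x3} × {80} = {(x1,80), (x2,80), (x3,80)}
  {x1, x2, x3} × {81} = {(x1,81), (x2,81), (x3,81)}
  {x1, x2, x3} × {82} = {(x1,82), (x2,82), (x3,82)}
  {x2} × {80, 81, 82} = {(x2,80), (x2,81), (x2,82)}
  {x1, x2} × {80, 81} = {(x1,80), (x1,81), (x2,80), (x2,81)}
  {x1, x2} × {80, 82} = {(x1,80), (x1,82), (x2,80), (x2,82)}
  {x1, x2} × {81, 82} = {(x1,81), (x1,82), (x2,81), (x2,82)}
  {x2, x3} × {80, 81} = {(x2,80), (x2,81), (x3,80), (x3,81)}
  {x2, x3} × {80, 82} = {(x2,80), (x2,82), (x3,80), (x3,82)}
  {x2, x3} × {81, 82} = {(x2,81), (x2,82), (x3,81), (x3,82)}
  {x1, x2} × {80, 81, 82} = {(x1,80), (x1,81), (x1,82), (x2,80), (x2,81), (x2,82)}
  {x1, x2, x3} × {80, 81} = {(x1,80), (x1,81), (x2,80), (x2,81), (x3,80), (x3,81)}
  {x1, x2, x3} × {80, 82} = {(x1,80), (x1,82), (x2,80), (x2,82), (x3,80), (x3,82)}
  {x1, x2, x3} × {81, 82} = {(x1,81), (x1,82), (x2,81), (x2,82), (x3,81), (x3,82)}
  {x2, x3} × {80, 81, 82} = {(x2,80), (x2,81), (x2,82), (x3,80), (x3,81), (x3,82)}
  {x1, x2, x3} × {80, 81, 82} = {(x1,80), (x1,81), (x1,82), (x2,80), (x2,81), (x2,82), (x3,80), (x3,81), (x3,82)}
These 29 distinct sets form the basis B.
Close under arbitrary unions to get τ_{X×Y}; counting gives |τ_{X×Y}| = 125.


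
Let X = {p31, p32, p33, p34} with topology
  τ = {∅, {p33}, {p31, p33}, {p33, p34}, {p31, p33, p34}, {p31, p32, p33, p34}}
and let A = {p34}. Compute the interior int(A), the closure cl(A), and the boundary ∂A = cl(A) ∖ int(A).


int(A) = ∅, cl(A) = {p32, p34}, ∂A = {p32, p34}.

Closed sets in (X, τ) are complements of opens:
  closed(X, τ) = {∅, {p32}, {p31, p32}, {p32, p34}, {p31, p32, p34}, {p31, p32, p33, p34}}.
int(A) = ⋃ {U ∈ τ : U ⊆ A}. Opens contained in A: ∅.
Taking the union of these: int(A) = ∅.
cl(A) = ⋂ {C closed : A ⊆ C}. Closed sets containing A: {p32, p34}, {p31, p32, p34}, {p31, p32, p33, p34}.
Intersecting these: cl(A) = {p32, p34}.
∂A = cl(A) ∖ int(A) = {p32, p34} ∖ ∅ = {p32, p34}.


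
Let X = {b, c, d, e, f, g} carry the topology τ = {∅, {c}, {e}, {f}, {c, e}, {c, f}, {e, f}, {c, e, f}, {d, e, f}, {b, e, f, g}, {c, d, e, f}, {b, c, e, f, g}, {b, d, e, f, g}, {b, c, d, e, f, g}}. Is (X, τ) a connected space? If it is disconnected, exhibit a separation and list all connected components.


(X, τ) is disconnected; components = [{c}, {b, d, e, f, g}].

Find clopen sets (U ∈ τ with X ∖ U ∈ τ):
  U = ∅, X ∖ U = {b, c, d, e, f, g} — both open, so U is clopen.
  U = {c}, X ∖ U = {b, d, e, f, g} — both open, so U is clopen.
  U = {b, d, e, f, g}, X ∖ U = {c} — both open, so U is clopen.
  U = {b, c, d, e, f, g}, X ∖ U = ∅ — both open, so U is clopen.
Nontrivial clopen(s) exist: e.g. {c}. So (X, τ) is disconnected.
Compute connected components by grouping points that agree on all clopens:
  component: {c}
  component: {b, d, e, f, g}


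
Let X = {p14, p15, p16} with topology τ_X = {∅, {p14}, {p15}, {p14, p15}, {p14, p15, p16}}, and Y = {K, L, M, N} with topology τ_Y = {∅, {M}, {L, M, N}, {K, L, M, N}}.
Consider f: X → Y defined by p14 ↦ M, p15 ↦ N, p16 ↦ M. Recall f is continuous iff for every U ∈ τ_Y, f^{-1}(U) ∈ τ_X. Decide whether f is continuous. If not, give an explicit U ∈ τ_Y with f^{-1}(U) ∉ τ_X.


f is NOT continuous.

Compute f^{-1}(U) for each U ∈ τ_Y:
  U = ∅: f^{-1}(U) = ∅ ∈ τ_X ✓.
  U = {M}: f^{-1}(U) = {p14, p16} ∉ τ_X ✗.
  U = {L, M, N}: f^{-1}(U) = {p14, p15, p16} ∈ τ_X ✓.
  U = {K, L, M, N}: f^{-1}(U) = {p14, p15, p16} ∈ τ_X ✓.
Found U = {M} with f^{-1}(U) = {p14, p16} not in τ_X. Therefore f is NOT continuous.


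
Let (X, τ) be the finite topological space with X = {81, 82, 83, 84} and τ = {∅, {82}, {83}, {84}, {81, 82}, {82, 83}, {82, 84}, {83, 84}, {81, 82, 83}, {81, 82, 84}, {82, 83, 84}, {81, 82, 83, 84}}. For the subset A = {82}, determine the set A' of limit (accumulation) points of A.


A' = {81}

For each x ∈ X, list the open sets U ∈ τ with x ∈ U, then check whether U ∩ (A ∖ {x}) ≠ ∅ for every such U.
  x = 81: opens ∋ x are {81, 82}, {81, 82, 83}, {81, 82, 84}, {81, 82, 83, 84}; each meets A ∖ {81}, so x IS a limit point.
  x = 82: open {82} ∋ x has {82} ∩ (A ∖ {82}) = ∅, so x is NOT a limit point.
  x = 83: open {83} ∋ x has {83} ∩ (A ∖ {83}) = ∅, so x is NOT a limit point.
  x = 84: open {84} ∋ x has {84} ∩ (A ∖ {84}) = ∅, so x is NOT a limit point.
Collecting: A' = {81}.


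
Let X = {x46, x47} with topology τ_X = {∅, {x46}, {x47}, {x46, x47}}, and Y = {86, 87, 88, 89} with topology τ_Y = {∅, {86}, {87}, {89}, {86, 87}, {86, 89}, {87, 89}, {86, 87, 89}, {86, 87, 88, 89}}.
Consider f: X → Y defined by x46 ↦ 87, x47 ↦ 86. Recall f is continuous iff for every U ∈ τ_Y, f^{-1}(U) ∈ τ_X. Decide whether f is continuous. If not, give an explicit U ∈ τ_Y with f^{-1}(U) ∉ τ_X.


f IS continuous.

Compute f^{-1}(U) for each U ∈ τ_Y:
  U = ∅: f^{-1}(U) = ∅ ∈ τ_X ✓.
  U = {86}: f^{-1}(U) = {x47} ∈ τ_X ✓.
  U = {87}: f^{-1}(U) = {x46} ∈ τ_X ✓.
  U = {89}: f^{-1}(U) = ∅ ∈ τ_X ✓.
  U = {86, 87}: f^{-1}(U) = {x46, x47} ∈ τ_X ✓.
  U = {86, 89}: f^{-1}(U) = {x47} ∈ τ_X ✓.
  U = {87, 89}: f^{-1}(U) = {x46} ∈ τ_X ✓.
  U = {86, 87, 89}: f^{-1}(U) = {x46, x47} ∈ τ_X ✓.
  U = {86, 87, 88, 89}: f^{-1}(U) = {x46, x47} ∈ τ_X ✓.
Every preimage lies in τ_X, so f IS continuous.


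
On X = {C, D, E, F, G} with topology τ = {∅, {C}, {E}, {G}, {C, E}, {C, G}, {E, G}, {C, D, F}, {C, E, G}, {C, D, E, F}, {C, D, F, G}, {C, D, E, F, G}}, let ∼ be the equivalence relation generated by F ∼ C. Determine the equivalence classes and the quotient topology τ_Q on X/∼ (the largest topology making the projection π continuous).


X/∼ = {[C=F], [D], [E], [G]}; |τ_Q| = 8.

Equivalence classes: [C=F], [D], [E], [G].
Quotient map π: X → X/∼ sends C ↦ [C=F], D ↦ [D], E ↦ [E], F ↦ [C=F], G ↦ [G].
For each subset V ⊆ X/∼, compute π^{-1}(V) ⊆ X and check whether π^{-1}(V) ∈ τ. V is open in τ_Q iff π^{-1}(V) ∈ τ.
  V = {}: π^{-1}(V) = ∅ ∈ τ ✓.
  V = {[C=F]}: π^{-1}(V) = {C, F} ∉ τ ✗.
  V = {[D]}: π^{-1}(V) = {D} ∉ τ ✗.
  V = {[C=F], [D]}: π^{-1}(V) = {C, D, F} ∈ τ ✓.
  V = {[E]}: π^{-1}(V) = {E} ∈ τ ✓.
  V = {[C=F], [E]}: π^{-1}(V) = {C, E, F} ∉ τ ✗.
  V = {[D], [E]}: π^{-1}(V) = {D, E} ∉ τ ✗.
  V = {[C=F], [D], [E]}: π^{-1}(V) = {C, D, E, F} ∈ τ ✓.
  V = {[G]}: π^{-1}(V) = {G} ∈ τ ✓.
  V = {[C=F], [G]}: π^{-1}(V) = {C, F, G} ∉ τ ✗.
  V = {[D], [G]}: π^{-1}(V) = {D, G} ∉ τ ✗.
  V = {[C=F], [D], [G]}: π^{-1}(V) = {C, D, F, G} ∈ τ ✓.
  V = {[E], [G]}: π^{-1}(V) = {E, G} ∈ τ ✓.
  V = {[C=F], [E], [G]}: π^{-1}(V) = {C, E, F, G} ∉ τ ✗.
  V = {[D], [E], [G]}: π^{-1}(V) = {D, E, G} ∉ τ ✗.
  V = {[C=F], [D], [E], [G]}: π^{-1}(V) = {C, D, E, F, G} ∈ τ ✓.
Open sets in the quotient: τ_Q = {{}, {[C=F], [D]}, {[E]}, {[C=F], [D], [E]}, {[G]}, {[C=F], [D], [G]}, {[E], [G]}, {[C=F], [D], [E], [G]}} (8 elements).


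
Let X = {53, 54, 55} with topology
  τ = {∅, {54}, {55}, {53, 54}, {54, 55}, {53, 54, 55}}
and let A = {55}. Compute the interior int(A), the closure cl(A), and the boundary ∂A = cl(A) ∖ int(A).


int(A) = {55}, cl(A) = {55}, ∂A = ∅.

Closed sets in (X, τ) are complements of opens:
  closed(X, τ) = {∅, {53}, {55}, {53, 54}, {53, 55}, {53, 54, 55}}.
int(A) = ⋃ {U ∈ τ : U ⊆ A}. Opens contained in A: ∅, {55}.
Taking the union of these: int(A) = {55}.
cl(A) = ⋂ {C closed : A ⊆ C}. Closed sets containing A: {55}, {53, 55}, {53, 54, 55}.
Intersecting these: cl(A) = {55}.
∂A = cl(A) ∖ int(A) = {55} ∖ {55} = ∅.


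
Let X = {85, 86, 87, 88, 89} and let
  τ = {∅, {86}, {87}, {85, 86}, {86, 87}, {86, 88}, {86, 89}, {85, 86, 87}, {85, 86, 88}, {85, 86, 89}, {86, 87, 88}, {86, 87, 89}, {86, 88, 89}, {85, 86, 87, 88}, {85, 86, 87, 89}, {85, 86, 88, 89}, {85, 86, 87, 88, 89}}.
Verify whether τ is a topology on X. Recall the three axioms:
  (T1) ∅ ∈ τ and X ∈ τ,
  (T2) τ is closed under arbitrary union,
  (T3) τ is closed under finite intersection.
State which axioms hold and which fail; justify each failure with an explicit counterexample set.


τ is NOT a topology on X.

Axiom (T1): ∅ ∈ τ? Yes; X ∈ τ? Yes.
Axiom (T2/T3): check pairwise unions and intersections of members of τ.
Counterexample for (T2): {87} ∪ {86, 88, 89} = {86, 87, 88, 89} ∉ τ. Therefore τ is NOT a topology.


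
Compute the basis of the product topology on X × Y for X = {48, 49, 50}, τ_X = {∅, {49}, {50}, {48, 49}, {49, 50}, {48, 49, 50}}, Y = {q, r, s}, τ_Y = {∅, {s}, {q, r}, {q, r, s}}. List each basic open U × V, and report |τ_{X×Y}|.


Basis B = {∅ × ∅, {49} × {s}, {50} × {s}, {48, 49} × {s}, {49} × {q, r}, {49, 50} × {s}, {50} × {q, r}, {48, 49, 50} × {s}, {49} × {q, r, s}, {50} × {q, r, s}, {48, 49} × {q, r}, {49, 50} × {q, r}, {48, 49} × {q, r, s}, {48, 49, 50} × {q, r}, {49, 50} × {q, r, s}, {48, 49, 50} × {q, r, s}}; |τ_{X×Y}| = 36.

Enumerate products U × V with U ∈ τ_X, V ∈ τ_Y (deduplicated):
  ∅ × ∅ = {} (∅)
  {49} × {s} = {(49,s)}
  {50} × {s} = {(50,s)}
  {48, 49} × {s} = {(48,s), (49,s)}
  {49} × {q, r} = {(49,q), (49,r)}
  {49, 50} × {s} = {(49,s), (50,s)}
  {50} × {q, r} = {(50,q), (50,r)}
  {48, 49, 50} × {s} = {(48,s), (49,s), (50,s)}
  {49} × {q, r, s} = {(49,q), (49,r), (49,s)}
  {50} × {q, r, s} = {(50,q), (50,r), (50,s)}
  {48, 49} × {q, r} = {(48,q), (48,r), (49,q), (49,r)}
  {49, 50} × {q, r} = {(49,q), (49,r), (50,q), (50,r)}
  {48, 49} × {q, r, s} = {(48,q), (48,r), (48,s), (49,q), (49,r), (49,s)}
  {48, 49, 50} × {q, r} = {(48,q), (48,r), (49,q), (49,r), (50,q), (50,r)}
  {49, 50} × {q, r, s} = {(49,q), (49,r), (49,s), (50,q), (50,r), (50,s)}
  {48, 49, 50} × {q, r, s} = {(48,q), (48,r), (48,s), (49,q), (49,r), (49,s), (50,q), (50,r), (50,s)}
These 16 distinct sets form the basis B.
Close under arbitrary unions to get τ_{X×Y}; counting gives |τ_{X×Y}| = 36.


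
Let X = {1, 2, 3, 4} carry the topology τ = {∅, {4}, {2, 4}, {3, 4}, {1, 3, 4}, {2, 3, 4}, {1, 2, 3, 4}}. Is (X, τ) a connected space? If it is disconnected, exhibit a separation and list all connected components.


(X, τ) is connected.

Find clopen sets (U ∈ τ with X ∖ U ∈ τ):
  U = ∅, X ∖ U = {1, 2, 3, 4} — both open, so U is clopen.
  U = {1, 2, 3, 4}, X ∖ U = ∅ — both open, so U is clopen.
Only trivial clopens (∅ and X) exist, so (X, τ) is connected.
Compute connected components by grouping points that agree on all clopens:
  component: {1, 2, 3, 4}


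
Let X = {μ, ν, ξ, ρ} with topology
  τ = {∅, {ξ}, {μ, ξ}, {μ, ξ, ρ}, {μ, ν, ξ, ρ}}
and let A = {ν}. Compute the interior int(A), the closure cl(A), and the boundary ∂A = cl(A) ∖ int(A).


int(A) = ∅, cl(A) = {ν}, ∂A = {ν}.

Closed sets in (X, τ) are complements of opens:
  closed(X, τ) = {∅, {ν}, {ν, ρ}, {μ, ν, ρ}, {μ, ν, ξ, ρ}}.
int(A) = ⋃ {U ∈ τ : U ⊆ A}. Opens contained in A: ∅.
Taking the union of these: int(A) = ∅.
cl(A) = ⋂ {C closed : A ⊆ C}. Closed sets containing A: {ν}, {ν, ρ}, {μ, ν, ρ}, {μ, ν, ξ, ρ}.
Intersecting these: cl(A) = {ν}.
∂A = cl(A) ∖ int(A) = {ν} ∖ ∅ = {ν}.


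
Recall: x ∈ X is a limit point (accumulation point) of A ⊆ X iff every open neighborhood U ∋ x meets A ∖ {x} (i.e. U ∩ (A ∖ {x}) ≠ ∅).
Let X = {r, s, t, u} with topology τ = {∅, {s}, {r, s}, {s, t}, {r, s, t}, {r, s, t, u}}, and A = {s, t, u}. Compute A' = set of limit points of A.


A' = {r, t, u}

For each x ∈ X, list the open sets U ∈ τ with x ∈ U, then check whether U ∩ (A ∖ {x}) ≠ ∅ for every such U.
  x = r: opens ∋ x are {r, s}, {r, s, t}, {r, s, t, u}; each meets A ∖ {r}, so x IS a limit point.
  x = s: open {s} ∋ x has {s} ∩ (A ∖ {s}) = ∅, so x is NOT a limit point.
  x = t: opens ∋ x are {s, t}, {r, s, t}, {r, s, t, u}; each meets A ∖ {t}, so x IS a limit point.
  x = u: opens ∋ x are {r, s, t, u}; each meets A ∖ {u}, so x IS a limit point.
Collecting: A' = {r, t, u}.


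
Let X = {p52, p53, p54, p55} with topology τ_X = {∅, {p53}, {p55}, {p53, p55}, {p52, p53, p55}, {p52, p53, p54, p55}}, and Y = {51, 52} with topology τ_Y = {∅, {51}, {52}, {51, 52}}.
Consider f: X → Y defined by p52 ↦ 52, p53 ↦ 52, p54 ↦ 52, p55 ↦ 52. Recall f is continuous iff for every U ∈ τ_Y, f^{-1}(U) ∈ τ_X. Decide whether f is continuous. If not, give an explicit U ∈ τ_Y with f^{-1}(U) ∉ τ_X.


f IS continuous.

Compute f^{-1}(U) for each U ∈ τ_Y:
  U = ∅: f^{-1}(U) = ∅ ∈ τ_X ✓.
  U = {51}: f^{-1}(U) = ∅ ∈ τ_X ✓.
  U = {52}: f^{-1}(U) = {p52, p53, p54, p55} ∈ τ_X ✓.
  U = {51, 52}: f^{-1}(U) = {p52, p53, p54, p55} ∈ τ_X ✓.
Every preimage lies in τ_X, so f IS continuous.


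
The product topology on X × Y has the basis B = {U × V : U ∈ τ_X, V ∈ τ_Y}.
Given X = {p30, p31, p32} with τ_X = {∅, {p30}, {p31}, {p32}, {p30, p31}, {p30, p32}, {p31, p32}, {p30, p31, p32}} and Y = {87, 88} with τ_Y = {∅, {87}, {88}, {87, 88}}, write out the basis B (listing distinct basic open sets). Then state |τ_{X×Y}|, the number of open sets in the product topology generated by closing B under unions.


Basis B = {∅ × ∅, {p30} × {87}, {p30} × {88}, {p31} × {87}, {p31} × {88}, {p32} × {87}, {p32} × {88}, {p30} × {87, 88}, {p30, p31} × {87}, {p30, p32} × {87}, {p30, p31} × {88}, {p30, p32} × {88}, {p31} × {87, 88}, {p31, p32} × {87}, {p31, p32} × {88}, {p32} × {87, 88}, {p30, p31, p32} × {87}, {p30, p31, p32} × {88}, {p30, p31} × {87, 88}, {p30, p32} × {87, 88}, {p31, p32} × {87, 88}, {p30, p31, p32} × {87, 88}}; |τ_{X×Y}| = 64.

Enumerate products U × V with U ∈ τ_X, V ∈ τ_Y (deduplicated):
  ∅ × ∅ = {} (∅)
  {p30} × {87} = {(p30,87)}
  {p30} × {88} = {(p30,88)}
  {p31} × {87} = {(p31,87)}
  {p31} × {88} = {(p31,88)}
  {p32} × {87} = {(p32,87)}
  {p32} × {88} = {(p32,88)}
  {p30} × {87, 88} = {(p30,87), (p30,88)}
  {p30, p31} × {87} = {(p30,87), (p31,87)}
  {p30, p32} × {87} = {(p30,87), (p32,87)}
  {p30, p31} × {88} = {(p30,88), (p31,88)}
  {p30, p32} × {88} = {(p30,88), (p32,88)}
  {p31} × {87, 88} = {(p31,87), (p31,88)}
  {p31, p32} × {87} = {(p31,87), (p32,87)}
  {p31, p32} × {88} = {(p31,88), (p32,88)}
  {p32} × {87, 88} = {(p32,87), (p32,88)}
  {p30, p31, p32} × {87} = {(p30,87), (p31,87), (p32,87)}
  {p30, p31, p32} × {88} = {(p30,88), (p31,88), (p32,88)}
  {p30, p31} × {87, 88} = {(p30,87), (p30,88), (p31,87), (p31,88)}
  {p30, p32} × {87, 88} = {(p30,87), (p30,88), (p32,87), (p32,88)}
  {p31, p32} × {87, 88} = {(p31,87), (p31,88), (p32,87), (p32,88)}
  {p30, p31, p32} × {87, 88} = {(p30,87), (p30,88), (p31,87), (p31,88), (p32,87), (p32,88)}
These 22 distinct sets form the basis B.
Close under arbitrary unions to get τ_{X×Y}; counting gives |τ_{X×Y}| = 64.


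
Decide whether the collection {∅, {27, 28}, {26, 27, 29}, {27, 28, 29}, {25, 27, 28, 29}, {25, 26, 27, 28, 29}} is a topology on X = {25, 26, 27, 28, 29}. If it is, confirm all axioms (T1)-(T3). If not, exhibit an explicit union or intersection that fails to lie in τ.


τ is NOT a topology on X.

Axiom (T1): ∅ ∈ τ? Yes; X ∈ τ? Yes.
Axiom (T2/T3): check pairwise unions and intersections of members of τ.
Counterexample for (T3): {27, 28} ∩ {26, 27, 29} = {27} ∉ τ. Therefore τ is NOT a topology.


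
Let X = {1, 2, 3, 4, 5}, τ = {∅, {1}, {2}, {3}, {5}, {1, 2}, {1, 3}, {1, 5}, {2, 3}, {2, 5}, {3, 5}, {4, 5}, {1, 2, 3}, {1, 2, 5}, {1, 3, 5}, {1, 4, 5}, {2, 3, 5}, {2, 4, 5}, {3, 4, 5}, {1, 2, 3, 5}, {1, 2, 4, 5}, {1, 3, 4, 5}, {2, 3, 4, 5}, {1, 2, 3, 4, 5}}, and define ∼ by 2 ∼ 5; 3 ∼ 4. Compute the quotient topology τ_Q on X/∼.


X/∼ = {[1], [2=5], [3=4]}; |τ_Q| = 6.

Equivalence classes: [1], [2=5], [3=4].
Quotient map π: X → X/∼ sends 1 ↦ [1], 2 ↦ [2=5], 3 ↦ [3=4], 4 ↦ [3=4], 5 ↦ [2=5].
For each subset V ⊆ X/∼, compute π^{-1}(V) ⊆ X and check whether π^{-1}(V) ∈ τ. V is open in τ_Q iff π^{-1}(V) ∈ τ.
  V = {}: π^{-1}(V) = ∅ ∈ τ ✓.
  V = {[1]}: π^{-1}(V) = {1} ∈ τ ✓.
  V = {[2=5]}: π^{-1}(V) = {2, 5} ∈ τ ✓.
  V = {[1], [2=5]}: π^{-1}(V) = {1, 2, 5} ∈ τ ✓.
  V = {[3=4]}: π^{-1}(V) = {3, 4} ∉ τ ✗.
  V = {[1], [3=4]}: π^{-1}(V) = {1, 3, 4} ∉ τ ✗.
  V = {[2=5], [3=4]}: π^{-1}(V) = {2, 3, 4, 5} ∈ τ ✓.
  V = {[1], [2=5], [3=4]}: π^{-1}(V) = {1, 2, 3, 4, 5} ∈ τ ✓.
Open sets in the quotient: τ_Q = {{}, {[1]}, {[2=5]}, {[1], [2=5]}, {[2=5], [3=4]}, {[1], [2=5], [3=4]}} (6 elements).


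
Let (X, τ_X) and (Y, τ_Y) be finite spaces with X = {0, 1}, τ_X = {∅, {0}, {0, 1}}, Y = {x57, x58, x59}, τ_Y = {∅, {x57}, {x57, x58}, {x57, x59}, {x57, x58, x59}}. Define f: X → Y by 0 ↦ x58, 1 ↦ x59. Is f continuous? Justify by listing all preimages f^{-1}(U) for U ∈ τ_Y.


f is NOT continuous.

Compute f^{-1}(U) for each U ∈ τ_Y:
  U = ∅: f^{-1}(U) = ∅ ∈ τ_X ✓.
  U = {x57}: f^{-1}(U) = ∅ ∈ τ_X ✓.
  U = {x57, x58}: f^{-1}(U) = {0} ∈ τ_X ✓.
  U = {x57, x59}: f^{-1}(U) = {1} ∉ τ_X ✗.
  U = {x57, x58, x59}: f^{-1}(U) = {0, 1} ∈ τ_X ✓.
Found U = {x57, x59} with f^{-1}(U) = {1} not in τ_X. Therefore f is NOT continuous.


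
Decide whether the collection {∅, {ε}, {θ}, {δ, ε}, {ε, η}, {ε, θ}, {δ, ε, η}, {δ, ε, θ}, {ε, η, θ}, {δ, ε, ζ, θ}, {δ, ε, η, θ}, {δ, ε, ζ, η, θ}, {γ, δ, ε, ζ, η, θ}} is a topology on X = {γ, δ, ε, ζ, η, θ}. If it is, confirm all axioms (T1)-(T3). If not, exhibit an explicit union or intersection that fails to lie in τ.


τ IS a topology on X.

Axiom (T1): ∅ ∈ τ? Yes; X ∈ τ? Yes.
Axiom (T2/T3): check pairwise unions and intersections of members of τ.
All pairwise intersections and unions checked — each lies in τ. Therefore τ satisfies (T1), (T2), (T3): it IS a topology on X.


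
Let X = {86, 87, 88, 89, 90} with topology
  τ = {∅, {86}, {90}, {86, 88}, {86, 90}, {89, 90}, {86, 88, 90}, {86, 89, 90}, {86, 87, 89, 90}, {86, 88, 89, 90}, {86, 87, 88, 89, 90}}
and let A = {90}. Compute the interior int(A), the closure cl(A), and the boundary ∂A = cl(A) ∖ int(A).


int(A) = {90}, cl(A) = {87, 89, 90}, ∂A = {87, 89}.

Closed sets in (X, τ) are complements of opens:
  closed(X, τ) = {∅, {87}, {88}, {87, 88}, {87, 89}, {86, 87, 88}, {87, 88, 89}, {87, 89, 90}, {86, 87, 88, 89}, {87, 88, 89, 90}, {86, 87, 88, 89, 90}}.
int(A) = ⋃ {U ∈ τ : U ⊆ A}. Opens contained in A: ∅, {90}.
Taking the union of these: int(A) = {90}.
cl(A) = ⋂ {C closed : A ⊆ C}. Closed sets containing A: {87, 89, 90}, {87, 88, 89, 90}, {86, 87, 88, 89, 90}.
Intersecting these: cl(A) = {87, 89, 90}.
∂A = cl(A) ∖ int(A) = {87, 89, 90} ∖ {90} = {87, 89}.


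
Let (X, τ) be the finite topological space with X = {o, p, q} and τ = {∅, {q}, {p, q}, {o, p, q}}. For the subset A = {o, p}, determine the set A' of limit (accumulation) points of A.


A' = {o}

For each x ∈ X, list the open sets U ∈ τ with x ∈ U, then check whether U ∩ (A ∖ {x}) ≠ ∅ for every such U.
  x = o: opens ∋ x are {o, p, q}; each meets A ∖ {o}, so x IS a limit point.
  x = p: open {p, q} ∋ x has {p, q} ∩ (A ∖ {p}) = ∅, so x is NOT a limit point.
  x = q: open {q} ∋ x has {q} ∩ (A ∖ {q}) = ∅, so x is NOT a limit point.
Collecting: A' = {o}.


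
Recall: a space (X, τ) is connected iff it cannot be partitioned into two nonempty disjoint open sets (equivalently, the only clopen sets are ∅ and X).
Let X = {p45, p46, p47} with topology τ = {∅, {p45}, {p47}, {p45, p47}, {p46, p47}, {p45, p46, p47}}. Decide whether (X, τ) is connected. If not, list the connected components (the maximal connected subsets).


(X, τ) is disconnected; components = [{p45}, {p46, p47}].

Find clopen sets (U ∈ τ with X ∖ U ∈ τ):
  U = ∅, X ∖ U = {p45, p46, p47} — both open, so U is clopen.
  U = {p45}, X ∖ U = {p46, p47} — both open, so U is clopen.
  U = {p46, p47}, X ∖ U = {p45} — both open, so U is clopen.
  U = {p45, p46, p47}, X ∖ U = ∅ — both open, so U is clopen.
Nontrivial clopen(s) exist: e.g. {p45}. So (X, τ) is disconnected.
Compute connected components by grouping points that agree on all clopens:
  component: {p45}
  component: {p46, p47}


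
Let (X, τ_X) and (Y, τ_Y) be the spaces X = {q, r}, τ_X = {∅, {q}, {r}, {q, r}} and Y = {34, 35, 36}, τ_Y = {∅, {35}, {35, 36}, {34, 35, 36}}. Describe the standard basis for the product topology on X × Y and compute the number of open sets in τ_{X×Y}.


Basis B = {∅ × ∅, {q} × {35}, {r} × {35}, {q} × {35, 36}, {q, r} × {35}, {r} × {35, 36}, {q} × {34, 35, 36}, {r} × {34, 35, 36}, {q, r} × {35, 36}, {q, r} × {34, 35, 36}}; |τ_{X×Y}| = 16.

Enumerate products U × V with U ∈ τ_X, V ∈ τ_Y (deduplicated):
  ∅ × ∅ = {} (∅)
  {q} × {35} = {(q,35)}
  {r} × {35} = {(r,35)}
  {q} × {35, 36} = {(q,35), (q,36)}
  {q, r} × {35} = {(q,35), (r,35)}
  {r} × {35, 36} = {(r,35), (r,36)}
  {q} × {34, 35, 36} = {(q,34), (q,35), (q,36)}
  {r} × {34, 35, 36} = {(r,34), (r,35), (r,36)}
  {q, r} × {35, 36} = {(q,35), (q,36), (r,35), (r,36)}
  {q, r} × {34, 35, 36} = {(q,34), (q,35), (q,36), (r,34), (r,35), (r,36)}
These 10 distinct sets form the basis B.
Close under arbitrary unions to get τ_{X×Y}; counting gives |τ_{X×Y}| = 16.


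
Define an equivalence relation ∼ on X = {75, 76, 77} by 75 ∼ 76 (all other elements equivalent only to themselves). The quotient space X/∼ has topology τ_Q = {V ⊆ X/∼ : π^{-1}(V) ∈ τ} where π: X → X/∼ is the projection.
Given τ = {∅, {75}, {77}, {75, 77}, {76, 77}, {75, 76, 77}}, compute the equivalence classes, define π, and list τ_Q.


X/∼ = {[75=76], [77]}; |τ_Q| = 3.

Equivalence classes: [75=76], [77].
Quotient map π: X → X/∼ sends 75 ↦ [75=76], 76 ↦ [75=76], 77 ↦ [77].
For each subset V ⊆ X/∼, compute π^{-1}(V) ⊆ X and check whether π^{-1}(V) ∈ τ. V is open in τ_Q iff π^{-1}(V) ∈ τ.
  V = {}: π^{-1}(V) = ∅ ∈ τ ✓.
  V = {[75=76]}: π^{-1}(V) = {75, 76} ∉ τ ✗.
  V = {[77]}: π^{-1}(V) = {77} ∈ τ ✓.
  V = {[75=76], [77]}: π^{-1}(V) = {75, 76, 77} ∈ τ ✓.
Open sets in the quotient: τ_Q = {{}, {[77]}, {[75=76], [77]}} (3 elements).


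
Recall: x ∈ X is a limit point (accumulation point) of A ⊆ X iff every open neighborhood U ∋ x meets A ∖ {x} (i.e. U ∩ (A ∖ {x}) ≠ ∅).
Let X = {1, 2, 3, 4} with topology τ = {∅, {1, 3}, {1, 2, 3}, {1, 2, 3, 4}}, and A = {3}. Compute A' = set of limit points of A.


A' = {1, 2, 4}

For each x ∈ X, list the open sets U ∈ τ with x ∈ U, then check whether U ∩ (A ∖ {x}) ≠ ∅ for every such U.
  x = 1: opens ∋ x are {1, 3}, {1, 2, 3}, {1, 2, 3, 4}; each meets A ∖ {1}, so x IS a limit point.
  x = 2: opens ∋ x are {1, 2, 3}, {1, 2, 3, 4}; each meets A ∖ {2}, so x IS a limit point.
  x = 3: open {1, 3} ∋ x has {1, 3} ∩ (A ∖ {3}) = ∅, so x is NOT a limit point.
  x = 4: opens ∋ x are {1, 2, 3, 4}; each meets A ∖ {4}, so x IS a limit point.
Collecting: A' = {1, 2, 4}.


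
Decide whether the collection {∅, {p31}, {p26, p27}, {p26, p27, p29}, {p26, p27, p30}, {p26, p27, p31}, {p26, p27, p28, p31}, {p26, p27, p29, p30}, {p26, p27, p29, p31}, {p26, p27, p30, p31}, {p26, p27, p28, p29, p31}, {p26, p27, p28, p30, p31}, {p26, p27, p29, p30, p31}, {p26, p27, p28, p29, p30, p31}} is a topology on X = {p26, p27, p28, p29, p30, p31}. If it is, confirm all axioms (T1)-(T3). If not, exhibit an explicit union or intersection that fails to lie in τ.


τ IS a topology on X.

Axiom (T1): ∅ ∈ τ? Yes; X ∈ τ? Yes.
Axiom (T2/T3): check pairwise unions and intersections of members of τ.
All pairwise intersections and unions checked — each lies in τ. Therefore τ satisfies (T1), (T2), (T3): it IS a topology on X.


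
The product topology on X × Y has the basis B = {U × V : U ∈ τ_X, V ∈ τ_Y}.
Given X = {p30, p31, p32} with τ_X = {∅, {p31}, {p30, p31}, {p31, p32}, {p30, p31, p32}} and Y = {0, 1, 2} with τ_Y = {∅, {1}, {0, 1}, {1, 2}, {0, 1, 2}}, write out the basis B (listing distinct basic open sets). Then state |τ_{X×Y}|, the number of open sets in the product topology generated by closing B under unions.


Basis B = {∅ × ∅, {p31} × {1}, {p30, p31} × {1}, {p31} × {0, 1}, {p31} × {1, 2}, {p31, p32} × {1}, {p30, p31, p32} × {1}, {p31} × {0, 1, 2}, {p30, p31} × {0, 1}, {p30, p31} × {1, 2}, {p31, p32} × {0, 1}, {p31, p32} × {1, 2}, {p30, p31} × {0, 1, 2}, {p30, p31, p32} × {0, 1}, {p30, p31, p32} × {1, 2}, {p31, p32} × {0, 1, 2}, {p30, p31, p32} × {0, 1, 2}}; |τ_{X×Y}| = 48.

Enumerate products U × V with U ∈ τ_X, V ∈ τ_Y (deduplicated):
  ∅ × ∅ = {} (∅)
  {p31} × {1} = {(p31,1)}
  {p30, p31} × {1} = {(p30,1), (p31,1)}
  {p31} × {0, 1} = {(p31,0), (p31,1)}
  {p31} × {1, 2} = {(p31,1), (p31,2)}
  {p31, p32} × {1} = {(p31,1), (p32,1)}
  {p30, p31, p32} × {1} = {(p30,1), (p31,1), (p32,1)}
  {p31} × {0, 1, 2} = {(p31,0), (p31,1), (p31,2)}
  {p30, p31} × {0, 1} = {(p30,0), (p30,1), (p31,0), (p31,1)}
  {p30, p31} × {1, 2} = {(p30,1), (p30,2), (p31,1), (p31,2)}
  {p31, p32} × {0, 1} = {(p31,0), (p31,1), (p32,0), (p32,1)}
  {p31, p32} × {1, 2} = {(p31,1), (p31,2), (p32,1), (p32,2)}
  {p30, p31} × {0, 1, 2} = {(p30,0), (p30,1), (p30,2), (p31,0), (p31,1), (p31,2)}
  {p30, p31, p32} × {0, 1} = {(p30,0), (p30,1), (p31,0), (p31,1), (p32,0), (p32,1)}
  {p30, p31, p32} × {1, 2} = {(p30,1), (p30,2), (p31,1), (p31,2), (p32,1), (p32,2)}
  {p31, p32} × {0, 1, 2} = {(p31,0), (p31,1), (p31,2), (p32,0), (p32,1), (p32,2)}
  {p30, p31, p32} × {0, 1, 2} = {(p30,0), (p30,1), (p30,2), (p31,0), (p31,1), (p31,2), (p32,0), (p32,1), (p32,2)}
These 17 distinct sets form the basis B.
Close under arbitrary unions to get τ_{X×Y}; counting gives |τ_{X×Y}| = 48.


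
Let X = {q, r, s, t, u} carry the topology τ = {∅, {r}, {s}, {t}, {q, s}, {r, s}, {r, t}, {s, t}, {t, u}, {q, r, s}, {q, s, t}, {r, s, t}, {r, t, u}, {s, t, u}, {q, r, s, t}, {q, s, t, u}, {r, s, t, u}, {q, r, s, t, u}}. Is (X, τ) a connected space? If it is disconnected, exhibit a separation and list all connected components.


(X, τ) is disconnected; components = [{r}, {q, s}, {t, u}].

Find clopen sets (U ∈ τ with X ∖ U ∈ τ):
  U = ∅, X ∖ U = {q, r, s, t, u} — both open, so U is clopen.
  U = {r}, X ∖ U = {q, s, t, u} — both open, so U is clopen.
  U = {q, s}, X ∖ U = {r, t, u} — both open, so U is clopen.
  U = {t, u}, X ∖ U = {q, r, s} — both open, so U is clopen.
  U = {q, r, s}, X ∖ U = {t, u} — both open, so U is clopen.
  U = {r, t, u}, X ∖ U = {q, s} — both open, so U is clopen.
  U = {q, s, t, u}, X ∖ U = {r} — both open, so U is clopen.
  U = {q, r, s, t, u}, X ∖ U = ∅ — both open, so U is clopen.
Nontrivial clopen(s) exist: e.g. {r}. So (X, τ) is disconnected.
Compute connected components by grouping points that agree on all clopens:
  component: {r}
  component: {q, s}
  component: {t, u}
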